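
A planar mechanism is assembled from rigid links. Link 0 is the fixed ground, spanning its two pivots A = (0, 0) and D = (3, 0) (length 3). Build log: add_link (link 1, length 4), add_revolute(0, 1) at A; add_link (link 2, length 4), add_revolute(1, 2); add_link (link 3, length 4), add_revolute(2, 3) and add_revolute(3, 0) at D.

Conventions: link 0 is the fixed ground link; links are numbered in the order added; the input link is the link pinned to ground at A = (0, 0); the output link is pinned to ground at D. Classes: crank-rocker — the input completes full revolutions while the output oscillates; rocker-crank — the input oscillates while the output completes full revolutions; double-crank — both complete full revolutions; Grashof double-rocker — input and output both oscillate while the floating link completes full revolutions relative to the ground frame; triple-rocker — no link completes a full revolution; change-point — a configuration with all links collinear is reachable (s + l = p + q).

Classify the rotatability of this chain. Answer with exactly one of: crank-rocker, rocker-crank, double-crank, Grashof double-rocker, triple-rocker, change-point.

lengths: ground=3, input=4, coupler=4, output=4
sorted: s=3 (shortest), l=4 (longest), p+q=8
s + l = 7 vs p + q = 8
s + l < p + q (Grashof) with shortest = ground link → double-crank

double-crank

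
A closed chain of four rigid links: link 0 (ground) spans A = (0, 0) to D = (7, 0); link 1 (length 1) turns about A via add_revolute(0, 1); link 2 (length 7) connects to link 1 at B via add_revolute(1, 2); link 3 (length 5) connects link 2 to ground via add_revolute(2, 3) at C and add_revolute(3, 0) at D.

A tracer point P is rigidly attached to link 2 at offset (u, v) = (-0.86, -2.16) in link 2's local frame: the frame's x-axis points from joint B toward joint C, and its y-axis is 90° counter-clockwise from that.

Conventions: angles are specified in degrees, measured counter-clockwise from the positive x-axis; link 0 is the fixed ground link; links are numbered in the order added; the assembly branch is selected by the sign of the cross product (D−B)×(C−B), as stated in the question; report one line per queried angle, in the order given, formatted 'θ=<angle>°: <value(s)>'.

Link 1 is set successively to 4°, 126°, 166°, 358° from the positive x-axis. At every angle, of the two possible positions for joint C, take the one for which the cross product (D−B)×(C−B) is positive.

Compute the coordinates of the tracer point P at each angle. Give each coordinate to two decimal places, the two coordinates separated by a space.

A=(0,0), D=(7.00,0)
θ=4°: B = A + 1.00·(cos4°, sin4°) = (0.9976, 0.0698)
θ=4°: |BD| = 6.0028
θ=4°: circle(B,7.00) ∩ circle(D,5.00): a=5.0005, h=4.8985
θ=4°:   candidates: C₊=(6.0546,4.9098) cross=29.405; C₋=(5.9408,-4.8865) cross=-29.405
θ=4°:   branch + wants cross > 0 → take C=(6.0546,4.9098) (cross=29.405)
θ=4°: ex = (C−B)/|BC| = (0.7224,0.6914); ey = (-0.6914,0.7224)
θ=4°: P = B + -0.86·ex + -2.16·ey = (1.8698,-2.0853)
θ=126°: B = A + 1.00·(cos126°, sin126°) = (-0.5878, 0.8090)
θ=126°: |BD| = 7.6308
θ=126°: circle(B,7.00) ∩ circle(D,5.00): a=5.3880, h=4.4688
θ=126°:   candidates: C₊=(5.2436,4.6814) cross=34.100; C₋=(4.2960,-4.2058) cross=-34.100
θ=126°:   branch + wants cross > 0 → take C=(5.2436,4.6814) (cross=34.100)
θ=126°: ex = (C−B)/|BC| = (0.8331,0.5532); ey = (-0.5532,0.8331)
θ=126°: P = B + -0.86·ex + -2.16·ey = (-0.1093,-1.4661)
θ=166°: B = A + 1.00·(cos166°, sin166°) = (-0.9703, 0.2419)
θ=166°: |BD| = 7.9740
θ=166°: circle(B,7.00) ∩ circle(D,5.00): a=5.4919, h=4.3404
θ=166°:   candidates: C₊=(4.6507,4.4137) cross=34.610; C₋=(4.3874,-4.2631) cross=-34.610
θ=166°:   branch + wants cross > 0 → take C=(4.6507,4.4137) (cross=34.610)
θ=166°: ex = (C−B)/|BC| = (0.8030,0.5960); ey = (-0.5960,0.8030)
θ=166°: P = B + -0.86·ex + -2.16·ey = (-0.3736,-2.0051)
θ=358°: B = A + 1.00·(cos358°, sin358°) = (0.9994, -0.0349)
θ=358°: |BD| = 6.0007
θ=358°: circle(B,7.00) ∩ circle(D,5.00): a=5.0001, h=4.8989
θ=358°:   candidates: C₊=(5.9709,4.8930) cross=29.397; C₋=(6.0279,-4.9046) cross=-29.397
θ=358°:   branch + wants cross > 0 → take C=(5.9709,4.8930) (cross=29.397)
θ=358°: ex = (C−B)/|BC| = (0.7102,0.7040); ey = (-0.7040,0.7102)
θ=358°: P = B + -0.86·ex + -2.16·ey = (1.9092,-2.1744)

θ=4°: 1.87 -2.09
θ=126°: -0.11 -1.47
θ=166°: -0.37 -2.01
θ=358°: 1.91 -2.17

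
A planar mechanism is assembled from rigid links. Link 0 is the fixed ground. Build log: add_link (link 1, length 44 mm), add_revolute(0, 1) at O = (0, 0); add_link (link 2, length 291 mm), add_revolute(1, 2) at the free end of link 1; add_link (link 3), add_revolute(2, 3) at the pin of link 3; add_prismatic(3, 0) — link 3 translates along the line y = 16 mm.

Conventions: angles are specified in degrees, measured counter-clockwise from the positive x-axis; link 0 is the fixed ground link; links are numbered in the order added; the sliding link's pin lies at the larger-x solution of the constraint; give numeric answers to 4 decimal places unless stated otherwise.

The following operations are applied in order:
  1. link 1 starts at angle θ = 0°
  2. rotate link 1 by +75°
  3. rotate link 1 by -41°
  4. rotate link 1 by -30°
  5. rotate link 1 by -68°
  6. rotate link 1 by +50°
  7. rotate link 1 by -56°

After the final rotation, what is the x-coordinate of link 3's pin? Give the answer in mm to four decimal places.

geometry: r = 44 mm, L = 291 mm, e = 16 mm; θ starts at 0°
rotate link 1 by +75°: θ ← 0° +75° = 75°
rotate link 1 by -41°: θ ← 75° -41° = 34°
rotate link 1 by -30°: θ ← 34° -30° = 4°
rotate link 1 by -68°: θ ← 4° -68° = -64°
rotate link 1 by +50°: θ ← -64° +50° = -14°
rotate link 1 by -56°: θ ← -14° -56° = -70°
crank pin P = (r cos θ, r sin θ) = (15.048886, -41.346475)
h = r sin θ − e = -41.346475 − 16 = -57.346475
x = r cos θ + √(L² − h²) = 15.048886 + 285.293501 = 300.342387

300.3424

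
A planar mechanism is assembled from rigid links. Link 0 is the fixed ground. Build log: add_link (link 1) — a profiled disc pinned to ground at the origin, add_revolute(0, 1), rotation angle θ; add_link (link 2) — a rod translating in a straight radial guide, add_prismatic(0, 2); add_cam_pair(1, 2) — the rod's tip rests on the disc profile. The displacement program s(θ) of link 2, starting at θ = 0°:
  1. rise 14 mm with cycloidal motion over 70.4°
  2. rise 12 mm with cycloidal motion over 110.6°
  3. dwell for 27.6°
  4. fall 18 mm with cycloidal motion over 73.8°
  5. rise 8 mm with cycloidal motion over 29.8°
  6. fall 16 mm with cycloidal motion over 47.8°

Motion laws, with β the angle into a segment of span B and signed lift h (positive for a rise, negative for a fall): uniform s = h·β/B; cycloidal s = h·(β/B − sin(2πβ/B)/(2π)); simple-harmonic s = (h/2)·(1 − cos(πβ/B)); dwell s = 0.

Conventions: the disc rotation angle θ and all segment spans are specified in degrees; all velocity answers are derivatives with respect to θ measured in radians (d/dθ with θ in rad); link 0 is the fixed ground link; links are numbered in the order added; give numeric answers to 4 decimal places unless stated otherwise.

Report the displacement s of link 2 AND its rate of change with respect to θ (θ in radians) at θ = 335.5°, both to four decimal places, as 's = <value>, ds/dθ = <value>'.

seg 1 [0°–70.4°] cycloidal, h=14: full span → s += 14 → s = 14.0000
seg 2 [70.4°–181°] cycloidal, h=12: full span → s += 12 → s = 26.0000
seg 3 [181°–208.6°] dwell: s stays 26.0000
seg 4 [208.6°–282.4°] cycloidal, h=-18: full span → s += -18 → s = 8.0000
seg 5 [282.4°–312.2°] cycloidal, h=8: full span → s += 8 → s = 16.0000
seg 6 [312.2°–360°] cycloidal, h=-16: θ=335.5° here. β=23.3, B=47.8. -16·(0.4874 − sin(2π·0.4874)/(2π)) = -7.5985 → s = 8.4015
velocity in seg [312.2°–360°] (cycloidal), θ in radians: β = 23.3° = 0.4067 rad, B = 47.8° = 0.8343 rad; ds/dθ = (h/B)(1 − cos(2πβ/B)) = ((-16)/0.8343)(1 − cos(2π·0.4874)) = -38.297391 mm/rad

s = 8.4015, ds/dθ = -38.2974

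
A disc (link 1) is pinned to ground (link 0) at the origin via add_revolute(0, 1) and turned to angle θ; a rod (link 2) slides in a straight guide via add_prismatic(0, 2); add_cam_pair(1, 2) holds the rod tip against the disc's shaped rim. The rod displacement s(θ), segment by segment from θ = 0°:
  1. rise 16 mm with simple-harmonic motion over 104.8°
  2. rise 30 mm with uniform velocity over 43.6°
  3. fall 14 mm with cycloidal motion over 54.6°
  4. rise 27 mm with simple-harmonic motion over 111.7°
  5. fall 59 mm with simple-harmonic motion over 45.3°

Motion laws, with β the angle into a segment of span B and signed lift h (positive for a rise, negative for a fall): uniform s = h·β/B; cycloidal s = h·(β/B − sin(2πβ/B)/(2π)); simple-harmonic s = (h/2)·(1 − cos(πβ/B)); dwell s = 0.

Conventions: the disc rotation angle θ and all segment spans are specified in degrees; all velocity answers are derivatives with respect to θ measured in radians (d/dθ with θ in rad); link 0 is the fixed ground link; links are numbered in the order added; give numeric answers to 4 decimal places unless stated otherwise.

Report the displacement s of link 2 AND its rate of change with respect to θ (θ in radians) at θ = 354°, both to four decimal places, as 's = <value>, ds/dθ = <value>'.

segment 1 (0° to 104.8°, simple-harmonic, h = 16) is passed completely: s = 0.0000 + (16) = 16.0000
segment 2 (104.8° to 148.4°, uniform, h = 30) is passed completely: s = 16.0000 + (30) = 46.0000
segment 3 (148.4° to 203°, cycloidal, h = -14) is passed completely: s = 46.0000 + (-14) = 32.0000
segment 4 (203° to 314.7°, simple-harmonic, h = 27) is passed completely: s = 32.0000 + (27) = 59.0000
θ = 354° falls in segment 5 (314.7° to 360°, simple-harmonic, h = -59): β = 354 − 314.7 = 39.3°, B = 45.3°; Δs = -59/2·(1 − cos(π·0.8675)) = -56.4828; s = 59.0000 − 56.4828 = 2.5172
velocity in seg [314.7°–360°] (simple-harmonic), θ in radians: β = 39.3° = 0.6859 rad, B = 45.3° = 0.7906 rad; ds/dθ = (πh/(2B)) sin(πβ/B) = (π·(-59)/(2·0.7906)) sin(π·0.8675) = -47.379838 mm/rad

s = 2.5172, ds/dθ = -47.3798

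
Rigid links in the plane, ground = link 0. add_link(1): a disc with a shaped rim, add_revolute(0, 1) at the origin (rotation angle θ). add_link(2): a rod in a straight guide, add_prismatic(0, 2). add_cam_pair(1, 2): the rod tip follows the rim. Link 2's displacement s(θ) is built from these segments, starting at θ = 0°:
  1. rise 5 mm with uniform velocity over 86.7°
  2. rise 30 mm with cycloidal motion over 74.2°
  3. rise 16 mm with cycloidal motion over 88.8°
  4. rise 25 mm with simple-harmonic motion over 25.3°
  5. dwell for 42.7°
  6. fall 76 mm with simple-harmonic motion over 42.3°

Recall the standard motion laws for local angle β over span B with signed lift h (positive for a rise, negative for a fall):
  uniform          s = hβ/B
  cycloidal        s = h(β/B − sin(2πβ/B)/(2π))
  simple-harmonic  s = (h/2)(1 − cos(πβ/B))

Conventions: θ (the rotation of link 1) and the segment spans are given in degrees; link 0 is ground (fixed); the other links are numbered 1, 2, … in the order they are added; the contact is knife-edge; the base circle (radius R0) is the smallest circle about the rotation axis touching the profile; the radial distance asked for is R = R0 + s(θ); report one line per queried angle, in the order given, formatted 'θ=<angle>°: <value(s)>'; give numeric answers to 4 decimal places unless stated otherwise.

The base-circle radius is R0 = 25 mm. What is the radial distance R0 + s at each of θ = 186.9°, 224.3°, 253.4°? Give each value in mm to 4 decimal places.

segment 1 (0° to 86.7°, uniform, h = 5) is passed completely: s = 0.0000 + (5) = 5.0000
segment 2 (86.7° to 160.9°, cycloidal, h = 30) is passed completely: s = 5.0000 + (30) = 35.0000
θ = 186.9° falls in segment 3 (160.9° to 249.7°, cycloidal, h = 16): β = 186.9 − 160.9 = 26°, B = 88.8°; Δs = 16·(0.2928 − sin(2π·0.2928)/(2π)) = 2.2297; s = 35.0000 + 2.2297 = 37.2297
θ = 224.3° falls in segment 3 (160.9° to 249.7°, cycloidal, h = 16): β = 224.3 − 160.9 = 63.4°, B = 88.8°; Δs = 16·(0.7140 − sin(2π·0.7140)/(2π)) = 13.9049; s = 35.0000 + 13.9049 = 48.9049
segment 3 (160.9° to 249.7°, cycloidal, h = 16) is passed completely: s = 35.0000 + (16) = 51.0000
θ = 253.4° falls in segment 4 (249.7° to 275°, simple-harmonic, h = 25): β = 253.4 − 249.7 = 3.7°, B = 25.3°; Δs = 25/2·(1 − cos(π·0.1462)) = 1.2963; s = 51.0000 + 1.2963 = 52.2963
θ=186.9°: R = R0 + s = 25 + 37.2297 = 62.2297
θ=224.3°: R = R0 + s = 25 + 48.9049 = 73.9049
θ=253.4°: R = R0 + s = 25 + 52.2963 = 77.2963

θ=186.9°: 62.2297
θ=224.3°: 73.9049
θ=253.4°: 77.2963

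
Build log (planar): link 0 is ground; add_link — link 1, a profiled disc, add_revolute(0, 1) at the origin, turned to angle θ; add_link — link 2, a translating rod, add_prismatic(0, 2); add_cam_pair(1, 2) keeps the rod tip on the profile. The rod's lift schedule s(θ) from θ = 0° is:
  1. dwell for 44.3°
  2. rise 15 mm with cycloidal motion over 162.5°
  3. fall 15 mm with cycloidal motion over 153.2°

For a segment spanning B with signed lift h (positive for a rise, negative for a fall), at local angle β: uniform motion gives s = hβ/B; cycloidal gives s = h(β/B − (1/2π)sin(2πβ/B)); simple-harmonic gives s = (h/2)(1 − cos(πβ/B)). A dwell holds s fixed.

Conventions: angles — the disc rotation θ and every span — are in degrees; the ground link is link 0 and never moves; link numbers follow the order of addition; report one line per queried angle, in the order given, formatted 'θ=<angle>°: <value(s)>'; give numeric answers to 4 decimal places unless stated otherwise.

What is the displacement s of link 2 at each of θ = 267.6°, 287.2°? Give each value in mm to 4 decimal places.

seg 1 [0°–44.3°] dwell: s stays 0.0000
seg 2 [44.3°–206.8°] cycloidal, h=15: full span → s += 15 → s = 15.0000
seg 3 [206.8°–360°] cycloidal, h=-15: θ=267.6° here. β=60.8, B=153.2. -15·(0.3969 − sin(2π·0.3969)/(2π)) = -4.5120 → s = 10.4880
seg 3 [206.8°–360°] cycloidal, h=-15: θ=287.2° here. β=80.4, B=153.2. -15·(0.5248 − sin(2π·0.5248)/(2π)) = -8.2426 → s = 6.7574

θ=267.6°: 10.4880
θ=287.2°: 6.7574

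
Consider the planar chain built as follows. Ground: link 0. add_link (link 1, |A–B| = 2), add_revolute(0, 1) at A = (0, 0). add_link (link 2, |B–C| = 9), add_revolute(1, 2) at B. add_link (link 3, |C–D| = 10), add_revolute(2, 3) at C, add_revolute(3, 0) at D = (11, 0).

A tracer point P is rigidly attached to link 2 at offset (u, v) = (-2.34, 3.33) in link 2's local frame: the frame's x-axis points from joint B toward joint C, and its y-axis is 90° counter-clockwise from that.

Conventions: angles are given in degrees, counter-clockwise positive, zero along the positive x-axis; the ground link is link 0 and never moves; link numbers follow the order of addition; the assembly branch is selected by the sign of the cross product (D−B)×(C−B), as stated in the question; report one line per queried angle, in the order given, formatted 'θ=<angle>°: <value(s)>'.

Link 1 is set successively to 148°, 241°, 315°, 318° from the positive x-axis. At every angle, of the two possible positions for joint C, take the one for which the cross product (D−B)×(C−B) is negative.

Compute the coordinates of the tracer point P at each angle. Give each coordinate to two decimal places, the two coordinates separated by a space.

A=(0,0), D=(11.00,0)
θ=148°: B = A + 2.00·(cos148°, sin148°) = (-1.6961, 1.0598)
θ=148°: |BD| = 12.7403
θ=148°: circle(B,9.00) ∩ circle(D,10.00): a=5.6245, h=7.0261
θ=148°:   candidates: C₊=(4.4934,7.5937) cross=89.514; C₋=(3.3244,-6.4098) cross=-89.514
θ=148°:   branch - wants cross < 0 → take C=(3.3244,-6.4098) (cross=-89.514)
θ=148°: ex = (C−B)/|BC| = (0.5578,-0.8300); ey = (0.8300,0.5578)
θ=148°: P = B + -2.34·ex + 3.33·ey = (-0.2377,4.8595)
θ=241°: B = A + 2.00·(cos241°, sin241°) = (-0.9696, -1.7492)
θ=241°: |BD| = 12.0968
θ=241°: circle(B,9.00) ∩ circle(D,10.00): a=5.2630, h=7.3007
θ=241°:   candidates: C₊=(3.1824,6.2358) cross=88.315; C₋=(5.2938,-8.2122) cross=-88.315
θ=241°:   branch - wants cross < 0 → take C=(5.2938,-8.2122) (cross=-88.315)
θ=241°: ex = (C−B)/|BC| = (0.6959,-0.7181); ey = (0.7181,0.6959)
θ=241°: P = B + -2.34·ex + 3.33·ey = (-0.2068,2.2486)
θ=315°: B = A + 2.00·(cos315°, sin315°) = (1.4142, -1.4142)
θ=315°: |BD| = 9.6895
θ=315°: circle(B,9.00) ∩ circle(D,10.00): a=3.8643, h=8.1282
θ=315°:   candidates: C₊=(4.0508,7.1909) cross=78.758; C₋=(6.4235,-8.8913) cross=-78.758
θ=315°:   branch - wants cross < 0 → take C=(6.4235,-8.8913) (cross=-78.758)
θ=315°: ex = (C−B)/|BC| = (0.5566,-0.8308); ey = (0.8308,0.5566)
θ=315°: P = B + -2.34·ex + 3.33·ey = (2.8783,2.3833)
θ=318°: B = A + 2.00·(cos318°, sin318°) = (1.4863, -1.3383)
θ=318°: |BD| = 9.6074
θ=318°: circle(B,9.00) ∩ circle(D,10.00): a=3.8149, h=8.1515
θ=318°:   candidates: C₊=(4.1285,7.2652) cross=78.314; C₋=(6.3994,-8.8789) cross=-78.314
θ=318°:   branch - wants cross < 0 → take C=(6.3994,-8.8789) (cross=-78.314)
θ=318°: ex = (C−B)/|BC| = (0.5459,-0.8378); ey = (0.8378,0.5459)
θ=318°: P = B + -2.34·ex + 3.33·ey = (2.9989,2.4402)

θ=148°: -0.24 4.86
θ=241°: -0.21 2.25
θ=315°: 2.88 2.38
θ=318°: 3.00 2.44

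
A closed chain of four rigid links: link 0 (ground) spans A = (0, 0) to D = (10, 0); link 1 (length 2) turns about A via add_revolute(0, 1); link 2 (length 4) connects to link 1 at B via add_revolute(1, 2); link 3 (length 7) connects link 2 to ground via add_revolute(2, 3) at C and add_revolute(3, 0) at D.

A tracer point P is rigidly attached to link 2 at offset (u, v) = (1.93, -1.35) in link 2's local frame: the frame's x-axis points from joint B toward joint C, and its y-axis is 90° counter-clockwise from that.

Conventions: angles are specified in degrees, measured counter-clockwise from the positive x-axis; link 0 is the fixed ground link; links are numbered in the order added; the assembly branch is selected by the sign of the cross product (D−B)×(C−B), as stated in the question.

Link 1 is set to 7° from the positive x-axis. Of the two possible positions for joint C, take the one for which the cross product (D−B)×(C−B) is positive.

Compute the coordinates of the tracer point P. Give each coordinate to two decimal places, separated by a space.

A=(0,0), D=(10.00,0)
B = A + 2.00·(cos7°, sin7°) = (1.9851, 0.2437)
|BD| = 8.0186
circle(B,4.00) ∩ circle(D,7.00): a=1.9516, h=3.4916
  candidates: C₊=(4.0419,3.6744) cross=27.998; C₋=(3.8297,-3.3056) cross=-27.998
  branch + wants cross > 0 → take C=(4.0419,3.6744) (cross=27.998)
ex = (C−B)/|BC| = (0.5142,0.8577); ey = (-0.8577,0.5142)
P = B + 1.93·ex + -1.35·ey = (4.1354,1.2049)

4.14 1.20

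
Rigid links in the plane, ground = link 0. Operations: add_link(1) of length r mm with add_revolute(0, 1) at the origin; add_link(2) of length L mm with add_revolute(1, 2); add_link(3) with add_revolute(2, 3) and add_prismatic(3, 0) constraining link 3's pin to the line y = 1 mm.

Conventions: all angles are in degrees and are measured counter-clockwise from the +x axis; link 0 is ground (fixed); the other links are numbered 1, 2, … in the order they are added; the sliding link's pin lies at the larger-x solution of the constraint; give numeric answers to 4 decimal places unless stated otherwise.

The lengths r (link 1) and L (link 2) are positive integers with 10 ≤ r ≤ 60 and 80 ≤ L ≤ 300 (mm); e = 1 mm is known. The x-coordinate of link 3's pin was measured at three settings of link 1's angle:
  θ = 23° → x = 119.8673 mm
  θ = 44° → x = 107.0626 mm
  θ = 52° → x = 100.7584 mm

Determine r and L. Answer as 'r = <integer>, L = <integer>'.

constraint per measurement: (x − r cos θ)² + (r sin θ − e)² = L²
subtracting the θ₁ and θ₂ equations cancels the r² and L² terms:
r = (x₁² − x₂²) / (2[(x₁cos θ₁ + e sin θ₁) − (x₂cos θ₂ + e sin θ₂)]) = 44.0000 → r = 44
L² = (x₁ − r cos θ₁)² + (r sin θ₁ − e)² = 6561.0033 → L = 81.0000 → L = 81
check at θ₃=52°: x = 100.7584 (printed 100.7584) ✓

r = 44, L = 81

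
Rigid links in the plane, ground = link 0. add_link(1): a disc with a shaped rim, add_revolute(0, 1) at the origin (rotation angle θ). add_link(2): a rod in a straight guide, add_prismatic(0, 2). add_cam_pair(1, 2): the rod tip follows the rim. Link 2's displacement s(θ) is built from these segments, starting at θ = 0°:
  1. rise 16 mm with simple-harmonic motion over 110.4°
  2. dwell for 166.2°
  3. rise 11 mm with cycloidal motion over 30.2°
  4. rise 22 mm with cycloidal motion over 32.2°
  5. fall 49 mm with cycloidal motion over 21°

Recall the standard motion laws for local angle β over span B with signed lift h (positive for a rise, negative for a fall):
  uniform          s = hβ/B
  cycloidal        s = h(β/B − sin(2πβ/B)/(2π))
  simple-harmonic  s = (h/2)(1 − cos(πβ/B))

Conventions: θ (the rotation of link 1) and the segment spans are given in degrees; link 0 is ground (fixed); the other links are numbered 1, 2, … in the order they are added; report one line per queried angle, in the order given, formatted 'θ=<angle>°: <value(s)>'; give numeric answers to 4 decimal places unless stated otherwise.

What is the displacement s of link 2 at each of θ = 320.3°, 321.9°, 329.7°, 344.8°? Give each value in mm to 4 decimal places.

segment 1 (0° to 110.4°, simple-harmonic, h = 16) is passed completely: s = 0.0000 + (16) = 16.0000
segment 2 (110.4° to 276.6°, dwell): s unchanged at 16.0000
segment 3 (276.6° to 306.8°, cycloidal, h = 11) is passed completely: s = 16.0000 + (11) = 27.0000
θ = 320.3° falls in segment 4 (306.8° to 339°, cycloidal, h = 22): β = 320.3 − 306.8 = 13.5°, B = 32.2°; Δs = 22·(0.4193 − sin(2π·0.4193)/(2π)) = 7.5224; s = 27.0000 + 7.5224 = 34.5224
θ = 321.9° falls in segment 4 (306.8° to 339°, cycloidal, h = 22): β = 321.9 − 306.8 = 15.1°, B = 32.2°; Δs = 22·(0.4689 − sin(2π·0.4689)/(2π)) = 9.6379; s = 27.0000 + 9.6379 = 36.6379
θ = 329.7° falls in segment 4 (306.8° to 339°, cycloidal, h = 22): β = 329.7 − 306.8 = 22.9°, B = 32.2°; Δs = 22·(0.7112 − sin(2π·0.7112)/(2π)) = 19.0437; s = 27.0000 + 19.0437 = 46.0437
segment 4 (306.8° to 339°, cycloidal, h = 22) is passed completely: s = 27.0000 + (22) = 49.0000
θ = 344.8° falls in segment 5 (339° to 360°, cycloidal, h = -49): β = 344.8 − 339 = 5.8°, B = 21°; Δs = -49·(0.2762 − sin(2π·0.2762)/(2π)) = -5.8401; s = 49.0000 − 5.8401 = 43.1599

θ=320.3°: 34.5224
θ=321.9°: 36.6379
θ=329.7°: 46.0437
θ=344.8°: 43.1599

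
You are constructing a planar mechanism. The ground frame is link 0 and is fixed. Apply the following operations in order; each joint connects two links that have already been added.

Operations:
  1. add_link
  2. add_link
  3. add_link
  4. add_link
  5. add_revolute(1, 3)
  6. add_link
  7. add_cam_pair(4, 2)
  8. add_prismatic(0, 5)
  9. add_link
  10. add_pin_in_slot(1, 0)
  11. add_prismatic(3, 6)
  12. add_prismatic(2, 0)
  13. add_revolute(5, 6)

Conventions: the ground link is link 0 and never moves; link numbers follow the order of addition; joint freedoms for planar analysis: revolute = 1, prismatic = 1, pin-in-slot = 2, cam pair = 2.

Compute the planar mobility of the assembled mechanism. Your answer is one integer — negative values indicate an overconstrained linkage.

link 0 = ground. State L|J1|J2 = 1|0|0
+link1  2|0|0
+link2  3|0|0
+link3  4|0|0
+link4  5|0|0
R(1,3) f=1→J1  5|1|0
+link5  6|1|0
C(4,2) f=2→J2  6|1|1
P(0,5) f=1→J1  6|2|1
+link6  7|2|1
PS(1,0) f=2→J2  7|2|2
P(3,6) f=1→J1  7|3|2
P(2,0) f=1→J1  7|4|2
R(5,6) f=1→J1  7|5|2
M = 3(7−1)−2·5−2 = 18−10−2 = 6

M = 6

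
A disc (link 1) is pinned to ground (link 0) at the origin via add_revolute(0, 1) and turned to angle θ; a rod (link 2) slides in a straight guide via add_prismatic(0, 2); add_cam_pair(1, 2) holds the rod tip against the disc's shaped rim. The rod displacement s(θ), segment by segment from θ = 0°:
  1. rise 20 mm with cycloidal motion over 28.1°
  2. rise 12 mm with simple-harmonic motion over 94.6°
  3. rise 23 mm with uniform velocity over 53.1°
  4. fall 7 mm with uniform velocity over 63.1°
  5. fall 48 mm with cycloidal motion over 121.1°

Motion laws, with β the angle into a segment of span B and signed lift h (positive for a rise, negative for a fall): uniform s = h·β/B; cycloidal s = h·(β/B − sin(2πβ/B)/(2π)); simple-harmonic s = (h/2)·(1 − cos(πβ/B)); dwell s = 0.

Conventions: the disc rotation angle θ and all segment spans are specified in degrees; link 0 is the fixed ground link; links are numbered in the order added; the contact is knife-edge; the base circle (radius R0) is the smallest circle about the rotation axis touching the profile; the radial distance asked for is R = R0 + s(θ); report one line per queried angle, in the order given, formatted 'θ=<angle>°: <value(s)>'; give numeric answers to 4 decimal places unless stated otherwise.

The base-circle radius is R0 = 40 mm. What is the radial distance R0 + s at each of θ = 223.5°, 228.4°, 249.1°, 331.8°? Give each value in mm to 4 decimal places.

segment 1 (0° to 28.1°, cycloidal, h = 20) is passed completely: s = 0.0000 + (20) = 20.0000
segment 2 (28.1° to 122.7°, simple-harmonic, h = 12) is passed completely: s = 20.0000 + (12) = 32.0000
segment 3 (122.7° to 175.8°, uniform, h = 23) is passed completely: s = 32.0000 + (23) = 55.0000
θ = 223.5° falls in segment 4 (175.8° to 238.9°, uniform, h = -7): β = 223.5 − 175.8 = 47.7°, B = 63.1°; Δs = -7·47.7/63.1 = -5.2916; s = 55.0000 − 5.2916 = 49.7084
θ = 228.4° falls in segment 4 (175.8° to 238.9°, uniform, h = -7): β = 228.4 − 175.8 = 52.6°, B = 63.1°; Δs = -7·52.6/63.1 = -5.8352; s = 55.0000 − 5.8352 = 49.1648
segment 4 (175.8° to 238.9°, uniform, h = -7) is passed completely: s = 55.0000 + (-7) = 48.0000
θ = 249.1° falls in segment 5 (238.9° to 360°, cycloidal, h = -48): β = 249.1 − 238.9 = 10.2°, B = 121.1°; Δs = -48·(0.0842 − sin(2π·0.0842)/(2π)) = -0.1861; s = 48.0000 − 0.1861 = 47.8139
θ = 331.8° falls in segment 5 (238.9° to 360°, cycloidal, h = -48): β = 331.8 − 238.9 = 92.9°, B = 121.1°; Δs = -48·(0.7671 − sin(2π·0.7671)/(2π)) = -44.4177; s = 48.0000 − 44.4177 = 3.5823
θ=223.5°: R = R0 + s = 40 + 49.7084 = 89.7084
θ=228.4°: R = R0 + s = 40 + 49.1648 = 89.1648
θ=249.1°: R = R0 + s = 40 + 47.8139 = 87.8139
θ=331.8°: R = R0 + s = 40 + 3.5823 = 43.5823

θ=223.5°: 89.7084
θ=228.4°: 89.1648
θ=249.1°: 87.8139
θ=331.8°: 43.5823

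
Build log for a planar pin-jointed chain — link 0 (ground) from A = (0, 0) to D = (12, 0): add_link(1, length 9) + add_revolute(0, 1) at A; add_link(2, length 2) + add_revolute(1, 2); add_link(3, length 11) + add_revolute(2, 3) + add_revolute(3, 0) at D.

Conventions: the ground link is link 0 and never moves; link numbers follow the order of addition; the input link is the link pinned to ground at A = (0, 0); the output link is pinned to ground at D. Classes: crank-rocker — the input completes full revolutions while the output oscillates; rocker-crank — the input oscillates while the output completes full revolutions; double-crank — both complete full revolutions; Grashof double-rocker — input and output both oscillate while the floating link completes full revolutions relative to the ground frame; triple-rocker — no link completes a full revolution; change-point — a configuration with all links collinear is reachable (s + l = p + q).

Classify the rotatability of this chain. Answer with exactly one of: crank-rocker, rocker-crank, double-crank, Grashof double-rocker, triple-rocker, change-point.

lengths: ground=12, input=9, coupler=2, output=11
sorted: s=2 (shortest), l=12 (longest), p+q=20
s + l = 14 vs p + q = 20
s + l < p + q (Grashof) with shortest = coupler link → Grashof double-rocker

Grashof double-rocker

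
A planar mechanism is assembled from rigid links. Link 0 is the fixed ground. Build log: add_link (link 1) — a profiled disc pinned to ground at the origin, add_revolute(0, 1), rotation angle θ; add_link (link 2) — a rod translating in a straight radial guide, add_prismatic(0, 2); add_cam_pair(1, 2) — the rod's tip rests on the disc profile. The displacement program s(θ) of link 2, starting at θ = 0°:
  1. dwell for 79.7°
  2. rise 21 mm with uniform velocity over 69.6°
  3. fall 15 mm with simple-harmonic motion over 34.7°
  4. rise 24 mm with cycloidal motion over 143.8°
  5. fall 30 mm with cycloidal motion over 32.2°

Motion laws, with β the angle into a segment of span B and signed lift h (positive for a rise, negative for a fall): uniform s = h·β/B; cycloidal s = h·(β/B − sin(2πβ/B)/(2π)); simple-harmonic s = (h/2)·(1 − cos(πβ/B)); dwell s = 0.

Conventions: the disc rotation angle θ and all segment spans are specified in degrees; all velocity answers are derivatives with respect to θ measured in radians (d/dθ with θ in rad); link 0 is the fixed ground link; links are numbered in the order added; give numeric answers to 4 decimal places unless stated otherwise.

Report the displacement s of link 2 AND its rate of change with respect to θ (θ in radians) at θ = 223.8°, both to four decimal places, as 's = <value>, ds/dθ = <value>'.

seg 1 [0°–79.7°] dwell: s stays 0.0000
seg 2 [79.7°–149.3°] uniform, h=21: full span → s += 21 → s = 21.0000
seg 3 [149.3°–184°] simple-harmonic, h=-15: full span → s += -15 → s = 6.0000
seg 4 [184°–327.8°] cycloidal, h=24: θ=223.8° here. β=39.8, B=143.8. 24·(0.2768 − sin(2π·0.2768)/(2π)) = 2.8768 → s = 8.8768
velocity in seg [184°–327.8°] (cycloidal), θ in radians: β = 39.8° = 0.6946 rad, B = 143.8° = 2.5098 rad; ds/dθ = (h/B)(1 − cos(2πβ/B)) = (24/2.5098)(1 − cos(2π·0.2768)) = 11.163634 mm/rad

s = 8.8768, ds/dθ = 11.1636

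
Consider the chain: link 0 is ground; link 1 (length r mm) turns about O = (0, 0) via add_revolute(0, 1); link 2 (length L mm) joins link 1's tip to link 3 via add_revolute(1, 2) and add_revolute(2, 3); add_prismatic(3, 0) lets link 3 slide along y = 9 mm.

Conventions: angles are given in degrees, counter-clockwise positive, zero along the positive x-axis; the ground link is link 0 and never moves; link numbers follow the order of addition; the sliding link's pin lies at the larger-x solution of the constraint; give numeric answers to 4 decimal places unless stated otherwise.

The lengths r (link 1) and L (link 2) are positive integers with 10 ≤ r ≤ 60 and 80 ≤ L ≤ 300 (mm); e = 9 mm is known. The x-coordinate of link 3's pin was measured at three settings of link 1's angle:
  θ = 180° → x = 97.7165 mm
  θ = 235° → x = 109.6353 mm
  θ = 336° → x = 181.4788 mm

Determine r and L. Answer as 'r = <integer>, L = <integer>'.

constraint per measurement: (x − r cos θ)² + (r sin θ − e)² = L²
subtracting the θ₁ and θ₂ equations cancels the r² and L² terms:
r = (x₁² − x₂²) / (2[(x₁cos θ₁ + e sin θ₁) − (x₂cos θ₂ + e sin θ₂)]) = 44.9999 → r = 45
L² = (x₁ − r cos θ₁)² + (r sin θ₁ − e)² = 20448.9994 → L = 143.0000 → L = 143
check at θ₃=336°: x = 181.4788 (printed 181.4788) ✓

r = 45, L = 143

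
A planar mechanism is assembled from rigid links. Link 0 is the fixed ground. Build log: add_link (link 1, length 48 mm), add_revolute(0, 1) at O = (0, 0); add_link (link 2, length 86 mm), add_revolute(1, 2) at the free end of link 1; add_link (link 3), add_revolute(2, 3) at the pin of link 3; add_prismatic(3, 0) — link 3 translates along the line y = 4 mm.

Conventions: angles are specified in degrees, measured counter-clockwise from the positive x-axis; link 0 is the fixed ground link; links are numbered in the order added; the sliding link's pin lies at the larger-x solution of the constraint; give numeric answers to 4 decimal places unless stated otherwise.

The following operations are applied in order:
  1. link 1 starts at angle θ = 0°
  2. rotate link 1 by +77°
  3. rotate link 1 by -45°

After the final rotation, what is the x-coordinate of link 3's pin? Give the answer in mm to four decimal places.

geometry: r = 48 mm, L = 86 mm, e = 4 mm; θ starts at 0°
rotate link 1 by +77°: θ ← 0° +77° = 77°
rotate link 1 by -45°: θ ← 77° -45° = 32°
crank pin P = (r cos θ, r sin θ) = (40.706309, 25.436125)
h = r sin θ − e = 25.436125 − 4 = 21.436125
x = r cos θ + √(L² − h²) = 40.706309 + 83.285608 = 123.991917

123.9919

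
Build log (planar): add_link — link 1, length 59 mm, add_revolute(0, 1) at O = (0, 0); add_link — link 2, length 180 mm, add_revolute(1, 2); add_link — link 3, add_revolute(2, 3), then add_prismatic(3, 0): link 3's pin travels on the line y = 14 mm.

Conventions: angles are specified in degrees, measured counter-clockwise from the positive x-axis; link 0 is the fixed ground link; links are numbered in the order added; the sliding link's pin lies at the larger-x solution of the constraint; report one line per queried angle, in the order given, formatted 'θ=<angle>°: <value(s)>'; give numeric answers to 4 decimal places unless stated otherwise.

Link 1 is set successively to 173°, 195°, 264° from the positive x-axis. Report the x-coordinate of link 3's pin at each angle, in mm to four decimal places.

geometry: r = 59 mm, L = 180 mm, e = 14 mm
θ=173°: crank pin P = (r cos θ, r sin θ) = (-58.560223, 7.190291)
θ=173°: h = r sin θ − e = 7.190291 − 14 = -6.809709
θ=173°: x = r cos θ + √(L² − h²) = -58.560223 + 179.871142 = 121.310919
θ=195°: crank pin P = (r cos θ, r sin θ) = (-56.989624, -15.270324)
θ=195°: h = r sin θ − e = -15.270324 − 14 = -29.270324
θ=195°: x = r cos θ + √(L² − h²) = -56.989624 + 177.604190 = 120.614566
θ=264°: crank pin P = (r cos θ, r sin θ) = (-6.167179, -58.676792)
θ=264°: h = r sin θ − e = -58.676792 − 14 = -72.676792
θ=264°: x = r cos θ + √(L² − h²) = -6.167179 + 164.675693 = 158.508514

θ=173°: 121.3109
θ=195°: 120.6146
θ=264°: 158.5085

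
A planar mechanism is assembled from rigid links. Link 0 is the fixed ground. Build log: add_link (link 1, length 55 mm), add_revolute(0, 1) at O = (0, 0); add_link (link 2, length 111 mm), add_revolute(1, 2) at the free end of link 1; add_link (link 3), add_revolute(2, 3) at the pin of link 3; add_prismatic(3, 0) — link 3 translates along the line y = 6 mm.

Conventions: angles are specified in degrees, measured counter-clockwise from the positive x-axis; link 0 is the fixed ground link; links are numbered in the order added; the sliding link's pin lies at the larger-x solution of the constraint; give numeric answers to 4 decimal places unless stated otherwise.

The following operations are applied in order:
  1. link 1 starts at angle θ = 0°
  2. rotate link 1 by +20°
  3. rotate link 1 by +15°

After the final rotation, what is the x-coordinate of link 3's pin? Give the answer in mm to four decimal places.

geometry: r = 55 mm, L = 111 mm, e = 6 mm; θ starts at 0°
rotate link 1 by +20°: θ ← 0° +20° = 20°
rotate link 1 by +15°: θ ← 20° +15° = 35°
crank pin P = (r cos θ, r sin θ) = (45.053362, 31.546704)
h = r sin θ − e = 31.546704 − 6 = 25.546704
x = r cos θ + √(L² − h²) = 45.053362 + 108.020211 = 153.073573

153.0736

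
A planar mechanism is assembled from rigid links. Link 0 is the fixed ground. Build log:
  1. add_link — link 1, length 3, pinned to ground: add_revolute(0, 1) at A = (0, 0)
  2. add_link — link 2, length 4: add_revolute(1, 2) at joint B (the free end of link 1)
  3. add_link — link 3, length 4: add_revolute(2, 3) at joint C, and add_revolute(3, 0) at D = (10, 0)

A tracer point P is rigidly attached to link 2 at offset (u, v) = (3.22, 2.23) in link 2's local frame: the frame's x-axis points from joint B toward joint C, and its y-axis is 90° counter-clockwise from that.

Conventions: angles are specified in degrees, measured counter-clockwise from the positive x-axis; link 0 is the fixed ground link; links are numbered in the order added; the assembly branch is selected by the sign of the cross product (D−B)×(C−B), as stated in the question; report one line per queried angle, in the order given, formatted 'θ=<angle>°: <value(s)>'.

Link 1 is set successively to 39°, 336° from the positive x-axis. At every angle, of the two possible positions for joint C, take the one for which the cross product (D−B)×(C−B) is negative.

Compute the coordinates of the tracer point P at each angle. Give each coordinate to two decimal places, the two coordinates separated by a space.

A=(0,0), D=(10.00,0)
θ=39°: B = A + 3.00·(cos39°, sin39°) = (2.3314, 1.8880)
θ=39°: |BD| = 7.8975
θ=39°: circle(B,4.00) ∩ circle(D,4.00): a=3.9488, h=0.6381
θ=39°:   candidates: C₊=(6.3183,1.5636) cross=5.040; C₋=(6.0132,0.3244) cross=-5.040
θ=39°:   branch - wants cross < 0 → take C=(6.0132,0.3244) (cross=-5.040)
θ=39°: ex = (C−B)/|BC| = (0.9204,-0.3909); ey = (0.3909,0.9204)
θ=39°: P = B + 3.22·ex + 2.23·ey = (6.1669,2.6818)
θ=336°: B = A + 3.00·(cos336°, sin336°) = (2.7406, -1.2202)
θ=336°: |BD| = 7.3612
θ=336°: circle(B,4.00) ∩ circle(D,4.00): a=3.6806, h=1.5663
θ=336°:   candidates: C₊=(6.1107,0.9345) cross=11.530; C₋=(6.6299,-2.1547) cross=-11.530
θ=336°:   branch - wants cross < 0 → take C=(6.6299,-2.1547) (cross=-11.530)
θ=336°: ex = (C−B)/|BC| = (0.9723,-0.2336); ey = (0.2336,0.9723)
θ=336°: P = B + 3.22·ex + 2.23·ey = (6.3925,0.1958)

θ=39°: 6.17 2.68
θ=336°: 6.39 0.20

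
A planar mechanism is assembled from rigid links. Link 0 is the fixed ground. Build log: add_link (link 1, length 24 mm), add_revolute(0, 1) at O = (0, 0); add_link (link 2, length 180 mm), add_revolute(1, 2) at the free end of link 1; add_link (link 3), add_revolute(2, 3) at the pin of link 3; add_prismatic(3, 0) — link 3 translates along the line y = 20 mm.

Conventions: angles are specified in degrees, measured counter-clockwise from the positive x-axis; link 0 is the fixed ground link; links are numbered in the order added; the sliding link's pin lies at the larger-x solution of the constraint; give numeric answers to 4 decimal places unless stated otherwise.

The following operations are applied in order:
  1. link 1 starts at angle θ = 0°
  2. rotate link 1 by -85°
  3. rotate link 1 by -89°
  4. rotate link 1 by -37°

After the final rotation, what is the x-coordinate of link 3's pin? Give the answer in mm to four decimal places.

geometry: r = 24 mm, L = 180 mm, e = 20 mm; θ starts at 0°
rotate link 1 by -85°: θ ← 0° -85° = -85°
rotate link 1 by -89°: θ ← -85° -89° = -174°
rotate link 1 by -37°: θ ← -174° -37° = -211°
crank pin P = (r cos θ, r sin θ) = (-20.572015, 12.360914)
h = r sin θ − e = 12.360914 − 20 = -7.639086
x = r cos θ + √(L² − h²) = -20.572015 + 179.837828 = 159.265813

159.2658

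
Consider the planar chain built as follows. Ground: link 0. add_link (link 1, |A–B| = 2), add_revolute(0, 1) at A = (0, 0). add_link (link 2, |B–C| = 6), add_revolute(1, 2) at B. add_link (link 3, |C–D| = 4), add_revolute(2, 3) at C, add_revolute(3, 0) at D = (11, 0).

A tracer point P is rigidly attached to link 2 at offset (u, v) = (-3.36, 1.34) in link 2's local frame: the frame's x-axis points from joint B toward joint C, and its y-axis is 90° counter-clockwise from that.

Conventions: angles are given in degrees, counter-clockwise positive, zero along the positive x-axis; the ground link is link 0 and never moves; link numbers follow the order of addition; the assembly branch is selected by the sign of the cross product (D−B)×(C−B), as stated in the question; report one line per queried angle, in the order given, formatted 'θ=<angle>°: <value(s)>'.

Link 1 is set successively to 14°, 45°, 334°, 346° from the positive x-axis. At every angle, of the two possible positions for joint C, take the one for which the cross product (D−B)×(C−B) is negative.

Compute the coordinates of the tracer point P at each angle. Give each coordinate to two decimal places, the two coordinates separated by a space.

A=(0,0), D=(11.00,0)
θ=14°: B = A + 2.00·(cos14°, sin14°) = (1.9406, 0.4838)
θ=14°: |BD| = 9.0723
θ=14°: circle(B,6.00) ∩ circle(D,4.00): a=5.6384, h=2.0514
θ=14°:   candidates: C₊=(7.6804,2.2316) cross=18.611; C₋=(7.4616,-1.8654) cross=-18.611
θ=14°:   branch - wants cross < 0 → take C=(7.4616,-1.8654) (cross=-18.611)
θ=14°: ex = (C−B)/|BC| = (0.9202,-0.3915); ey = (0.3915,0.9202)
θ=14°: P = B + -3.36·ex + 1.34·ey = (-0.6265,3.0324)
θ=45°: B = A + 2.00·(cos45°, sin45°) = (1.4142, 1.4142)
θ=45°: |BD| = 9.6895
θ=45°: circle(B,6.00) ∩ circle(D,4.00): a=5.8768, h=1.2096
θ=45°:   candidates: C₊=(7.4046,1.7531) cross=11.720; C₋=(7.0516,-0.6401) cross=-11.720
θ=45°:   branch - wants cross < 0 → take C=(7.0516,-0.6401) (cross=-11.720)
θ=45°: ex = (C−B)/|BC| = (0.9396,-0.3424); ey = (0.3424,0.9396)
θ=45°: P = B + -3.36·ex + 1.34·ey = (-1.2839,3.8237)
θ=334°: B = A + 2.00·(cos334°, sin334°) = (1.7976, -0.8767)
θ=334°: |BD| = 9.2441
θ=334°: circle(B,6.00) ∩ circle(D,4.00): a=5.7038, h=1.8619
θ=334°:   candidates: C₊=(7.2991,1.5177) cross=17.211; C₋=(7.6523,-2.1892) cross=-17.211
θ=334°:   branch - wants cross < 0 → take C=(7.6523,-2.1892) (cross=-17.211)
θ=334°: ex = (C−B)/|BC| = (0.9758,-0.2187); ey = (0.2187,0.9758)
θ=334°: P = B + -3.36·ex + 1.34·ey = (-1.1879,1.1658)
θ=346°: B = A + 2.00·(cos346°, sin346°) = (1.9406, -0.4838)
θ=346°: |BD| = 9.0723
θ=346°: circle(B,6.00) ∩ circle(D,4.00): a=5.6384, h=2.0514
θ=346°:   candidates: C₊=(7.4616,1.8654) cross=18.611; C₋=(7.6804,-2.2316) cross=-18.611
θ=346°:   branch - wants cross < 0 → take C=(7.6804,-2.2316) (cross=-18.611)
θ=346°: ex = (C−B)/|BC| = (0.9566,-0.2913); ey = (0.2913,0.9566)
θ=346°: P = B + -3.36·ex + 1.34·ey = (-0.8834,1.7768)

θ=14°: -0.63 3.03
θ=45°: -1.28 3.82
θ=334°: -1.19 1.17
θ=346°: -0.88 1.78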